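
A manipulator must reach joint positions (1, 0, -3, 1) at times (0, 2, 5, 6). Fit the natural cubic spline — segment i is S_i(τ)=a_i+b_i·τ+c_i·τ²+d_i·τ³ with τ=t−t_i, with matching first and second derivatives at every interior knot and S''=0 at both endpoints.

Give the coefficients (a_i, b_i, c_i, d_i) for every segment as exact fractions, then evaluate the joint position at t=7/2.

Δ: Δ0=-1/2, Δ1=-1, Δ2=4
row 1: diag=10, rhs=-3; c'=3/10, d'=-3/10
row 2: denom=8−3·3/10=71/10; d'=(30−3·-3/10)/(71/10)=309/71
back: M2=309/71
back: M1=-3/10−3/10·309/71=-114/71
M: M0=0, M1=-114/71, M2=309/71, M3=0
seg 0: a=1, c=M0/2=0, d=(M1−M0)/(6·2)=-19/142, b=Δ0−h0·(2M0+M1)/6=5/142
seg 1: a=0, c=M1/2=-57/71, d=(M2−M1)/(6·3)=47/142, b=Δ1−h1·(2M1+M2)/6=-223/142
seg 2: a=-3, c=M2/2=309/142, d=(M3−M2)/(6·1)=-103/142, b=Δ2−h2·(2M2+M3)/6=181/71
t_q=7/2 → seg 1, τ=3/2; S=0+-223/142·τ+-57/71·τ²+47/142·τ³=-3459/1136

  seg 0: a=1 b=5/142 c=0 d=-19/142
  seg 1: a=0 b=-223/142 c=-57/71 d=47/142
  seg 2: a=-3 b=181/71 c=309/142 d=-103/142
S(7/2) = -3459/1136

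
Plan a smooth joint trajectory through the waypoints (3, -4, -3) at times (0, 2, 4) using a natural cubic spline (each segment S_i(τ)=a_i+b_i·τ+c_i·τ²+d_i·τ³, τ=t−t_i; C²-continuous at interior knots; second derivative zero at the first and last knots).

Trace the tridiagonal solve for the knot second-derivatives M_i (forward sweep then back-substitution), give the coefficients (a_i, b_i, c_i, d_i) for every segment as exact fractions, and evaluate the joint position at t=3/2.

  seg 0: a=3 b=-9/2 c=0 d=1/4
  seg 1: a=-4 b=-3/2 c=3/2 d=-1/4
S(3/2) = -93/32

Δ: Δ0=-7/2, Δ1=1/2
row 1: diag=8, rhs=24; c'=1/4, d'=3
back: M1=3
M: M0=0, M1=3, M2=0
seg 0: a=3, c=M0/2=0, d=(M1−M0)/(6·2)=1/4, b=Δ0−h0·(2M0+M1)/6=-9/2
seg 1: a=-4, c=M1/2=3/2, d=(M2−M1)/(6·2)=-1/4, b=Δ1−h1·(2M1+M2)/6=-3/2
t_q=3/2 → seg 0, τ=3/2; S=3+-9/2·τ+0·τ²+1/4·τ³=-93/32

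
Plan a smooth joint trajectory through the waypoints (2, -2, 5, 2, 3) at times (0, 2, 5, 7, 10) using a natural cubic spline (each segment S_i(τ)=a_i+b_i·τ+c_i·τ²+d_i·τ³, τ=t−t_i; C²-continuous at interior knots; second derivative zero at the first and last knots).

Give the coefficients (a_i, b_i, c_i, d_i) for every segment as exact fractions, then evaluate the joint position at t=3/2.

Δ: Δ0=-2, Δ1=7/3, Δ2=-3/2, Δ3=1/3
row 1: diag=10, rhs=26; c'=3/10, d'=13/5
row 2: denom=10−3·3/10=91/10; d'=(-23−3·13/5)/(91/10)=-44/13
row 3: denom=10−2·20/91=870/91; d'=(11−2·-44/13)/(870/91)=539/290
back: M3=539/290
back: M2=-44/13−20/91·539/290=-110/29
back: M1=13/5−3/10·-110/29=542/145
M: M0=0, M1=542/145, M2=-110/29, M3=539/290, M4=0
seg 0: a=2, c=M0/2=0, d=(M1−M0)/(6·2)=271/870, b=Δ0−h0·(2M0+M1)/6=-1412/435
seg 1: a=-2, c=M1/2=271/145, d=(M2−M1)/(6·3)=-182/435, b=Δ1−h1·(2M1+M2)/6=214/435
seg 2: a=5, c=M2/2=-55/29, d=(M3−M2)/(6·2)=1639/3480, b=Δ2−h2·(2M2+M3)/6=178/435
seg 3: a=2, c=M3/2=539/580, d=(M4−M3)/(6·3)=-539/5220, b=Δ3−h3·(2M3+M4)/6=-1327/870
t_q=3/2 → seg 0, τ=3/2; S=2+-1412/435·τ+0·τ²+271/870·τ³=-4217/2320

  seg 0: a=2 b=-1412/435 c=0 d=271/870
  seg 1: a=-2 b=214/435 c=271/145 d=-182/435
  seg 2: a=5 b=178/435 c=-55/29 d=1639/3480
  seg 3: a=2 b=-1327/870 c=539/580 d=-539/5220
S(3/2) = -4217/2320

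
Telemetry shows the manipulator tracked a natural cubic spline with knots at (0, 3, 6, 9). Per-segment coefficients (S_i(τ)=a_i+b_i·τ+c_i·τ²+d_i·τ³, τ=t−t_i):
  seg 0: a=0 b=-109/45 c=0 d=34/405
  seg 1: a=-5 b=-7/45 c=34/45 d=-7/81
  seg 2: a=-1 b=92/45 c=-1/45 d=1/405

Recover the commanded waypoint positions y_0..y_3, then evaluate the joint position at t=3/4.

y_0=0 y_1=-5 y_2=-1 y_3=5
S(3/4) = -57/32

y_0 = S_0(0) = a_0 = 0
y_1 = S_1(0) = a_1 = -5
y_2 = S_2(0) = a_2 = -1
y_3 = S_2(3) = 5
t_q=3/4 is in segment 0 (τ=3/4); S_0(τ)=-57/32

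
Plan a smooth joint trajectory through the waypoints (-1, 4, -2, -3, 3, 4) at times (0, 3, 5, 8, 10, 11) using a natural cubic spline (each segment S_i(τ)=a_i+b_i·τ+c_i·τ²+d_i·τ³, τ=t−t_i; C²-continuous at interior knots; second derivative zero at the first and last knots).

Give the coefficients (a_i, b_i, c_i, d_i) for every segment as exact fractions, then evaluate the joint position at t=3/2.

Δ: Δ0=5/3, Δ1=-3, Δ2=-1/3, Δ3=3, Δ4=1
row 1: diag=10, rhs=-28; c'=1/5, d'=-14/5
row 2: denom=10−2·1/5=48/5; d'=(16−2·-14/5)/(48/5)=9/4
row 3: denom=10−3·5/16=145/16; d'=(20−3·9/4)/(145/16)=212/145
row 4: denom=6−2·32/145=806/145; d'=(-12−2·212/145)/(806/145)=-1082/403
back: M4=-1082/403
back: M3=212/145−32/145·-1082/403=828/403
back: M2=9/4−5/16·828/403=648/403
back: M1=-14/5−1/5·648/403=-1258/403
M: M0=0, M1=-1258/403, M2=648/403, M3=828/403, M4=-1082/403, M5=0
seg 0: a=-1, c=M0/2=0, d=(M1−M0)/(6·3)=-629/3627, b=Δ0−h0·(2M0+M1)/6=3902/1209
seg 1: a=4, c=M1/2=-629/403, d=(M2−M1)/(6·2)=953/2418, b=Δ1−h1·(2M1+M2)/6=-1759/1209
seg 2: a=-2, c=M2/2=324/403, d=(M3−M2)/(6·3)=10/403, b=Δ2−h2·(2M2+M3)/6=-3589/1209
seg 3: a=-3, c=M3/2=414/403, d=(M4−M3)/(6·2)=-955/2418, b=Δ3−h3·(2M3+M4)/6=3053/1209
seg 4: a=3, c=M4/2=-541/403, d=(M5−M4)/(6·1)=541/1209, b=Δ4−h4·(2M4+M5)/6=2291/1209
t_q=3/2 → seg 0, τ=3/2; S=-1+3902/1209·τ+0·τ²+-629/3627·τ³=10497/3224

  seg 0: a=-1 b=3902/1209 c=0 d=-629/3627
  seg 1: a=4 b=-1759/1209 c=-629/403 d=953/2418
  seg 2: a=-2 b=-3589/1209 c=324/403 d=10/403
  seg 3: a=-3 b=3053/1209 c=414/403 d=-955/2418
  seg 4: a=3 b=2291/1209 c=-541/403 d=541/1209
S(3/2) = 10497/3224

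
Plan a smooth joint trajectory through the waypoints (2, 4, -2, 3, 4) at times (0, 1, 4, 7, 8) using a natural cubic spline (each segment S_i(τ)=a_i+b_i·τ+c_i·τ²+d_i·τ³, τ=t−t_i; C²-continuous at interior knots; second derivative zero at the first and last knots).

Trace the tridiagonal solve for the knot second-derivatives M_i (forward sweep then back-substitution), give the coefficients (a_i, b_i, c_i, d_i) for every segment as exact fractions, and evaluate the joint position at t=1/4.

Δ: Δ0=2, Δ1=-2, Δ2=5/3, Δ3=1
row 1: diag=8, rhs=-24; c'=3/8, d'=-3
row 2: denom=12−3·3/8=87/8; d'=(22−3·-3)/(87/8)=248/87
row 3: denom=8−3·8/29=208/29; d'=(-4−3·248/87)/(208/29)=-7/4
back: M3=-7/4
back: M2=248/87−8/29·-7/4=10/3
back: M1=-3−3/8·10/3=-17/4
M: M0=0, M1=-17/4, M2=10/3, M3=-7/4, M4=0
seg 0: a=2, c=M0/2=0, d=(M1−M0)/(6·1)=-17/24, b=Δ0−h0·(2M0+M1)/6=65/24
seg 1: a=4, c=M1/2=-17/8, d=(M2−M1)/(6·3)=91/216, b=Δ1−h1·(2M1+M2)/6=7/12
seg 2: a=-2, c=M2/2=5/3, d=(M3−M2)/(6·3)=-61/216, b=Δ2−h2·(2M2+M3)/6=-19/24
seg 3: a=3, c=M3/2=-7/8, d=(M4−M3)/(6·1)=7/24, b=Δ3−h3·(2M3+M4)/6=19/12
t_q=1/4 → seg 0, τ=1/4; S=2+65/24·τ+0·τ²+-17/24·τ³=1365/512

  seg 0: a=2 b=65/24 c=0 d=-17/24
  seg 1: a=4 b=7/12 c=-17/8 d=91/216
  seg 2: a=-2 b=-19/24 c=5/3 d=-61/216
  seg 3: a=3 b=19/12 c=-7/8 d=7/24
S(1/4) = 1365/512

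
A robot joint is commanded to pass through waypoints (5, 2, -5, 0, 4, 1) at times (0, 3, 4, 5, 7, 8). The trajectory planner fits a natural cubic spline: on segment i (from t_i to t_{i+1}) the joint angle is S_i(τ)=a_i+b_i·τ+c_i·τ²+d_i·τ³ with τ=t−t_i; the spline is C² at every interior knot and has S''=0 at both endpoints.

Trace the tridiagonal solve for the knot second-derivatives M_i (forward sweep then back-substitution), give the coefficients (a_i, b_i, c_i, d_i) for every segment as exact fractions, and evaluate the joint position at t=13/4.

Δ: Δ0=-1, Δ1=-7, Δ2=5, Δ3=2, Δ4=-3
row 1: diag=8, rhs=-36; c'=1/8, d'=-9/2
row 2: denom=4−1·1/8=31/8; d'=(72−1·-9/2)/(31/8)=612/31
row 3: denom=6−1·8/31=178/31; d'=(-18−1·612/31)/(178/31)=-585/89
row 4: denom=6−2·31/89=472/89; d'=(-30−2·-585/89)/(472/89)=-375/118
back: M4=-375/118
back: M3=-585/89−31/89·-375/118=-645/118
back: M2=612/31−8/31·-645/118=1248/59
back: M1=-9/2−1/8·1248/59=-843/118
M: M0=0, M1=-843/118, M2=1248/59, M3=-645/118, M4=-375/118, M5=0
seg 0: a=5, c=M0/2=0, d=(M1−M0)/(6·3)=-281/708, b=Δ0−h0·(2M0+M1)/6=607/236
seg 1: a=2, c=M1/2=-843/236, d=(M2−M1)/(6·1)=1113/236, b=Δ1−h1·(2M1+M2)/6=-961/118
seg 2: a=-5, c=M2/2=624/59, d=(M3−M2)/(6·1)=-1047/236, b=Δ2−h2·(2M2+M3)/6=-269/236
seg 3: a=0, c=M3/2=-645/236, d=(M4−M3)/(6·2)=45/236, b=Δ3−h3·(2M3+M4)/6=791/118
seg 4: a=4, c=M4/2=-375/236, d=(M5−M4)/(6·1)=125/236, b=Δ4−h4·(2M4+M5)/6=-229/118
t_q=13/4 → seg 1, τ=1/4; S=2+-961/118·τ+-843/236·τ²+1113/236·τ³=-2803/15104

  seg 0: a=5 b=607/236 c=0 d=-281/708
  seg 1: a=2 b=-961/118 c=-843/236 d=1113/236
  seg 2: a=-5 b=-269/236 c=624/59 d=-1047/236
  seg 3: a=0 b=791/118 c=-645/236 d=45/236
  seg 4: a=4 b=-229/118 c=-375/236 d=125/236
S(13/4) = -2803/15104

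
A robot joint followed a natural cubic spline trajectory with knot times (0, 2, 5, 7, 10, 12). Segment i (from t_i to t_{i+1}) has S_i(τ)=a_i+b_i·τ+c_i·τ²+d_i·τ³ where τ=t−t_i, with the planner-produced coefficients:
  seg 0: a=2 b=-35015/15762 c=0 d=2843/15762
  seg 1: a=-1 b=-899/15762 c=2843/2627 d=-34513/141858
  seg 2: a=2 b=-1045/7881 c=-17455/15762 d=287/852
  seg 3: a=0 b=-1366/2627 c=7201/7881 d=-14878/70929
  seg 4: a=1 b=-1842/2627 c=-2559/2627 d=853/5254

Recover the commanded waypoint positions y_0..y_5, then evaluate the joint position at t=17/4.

y_0=2 y_1=-1 y_2=2 y_3=0 y_4=1 y_5=-3
S(17/4) = 531005/336256

y_0 = S_0(0) = a_0 = 2
y_1 = S_1(0) = a_1 = -1
y_2 = S_2(0) = a_2 = 2
y_3 = S_3(0) = a_3 = 0
y_4 = S_4(0) = a_4 = 1
y_5 = S_4(2) = -3
t_q=17/4 is in segment 1 (τ=9/4); S_1(τ)=531005/336256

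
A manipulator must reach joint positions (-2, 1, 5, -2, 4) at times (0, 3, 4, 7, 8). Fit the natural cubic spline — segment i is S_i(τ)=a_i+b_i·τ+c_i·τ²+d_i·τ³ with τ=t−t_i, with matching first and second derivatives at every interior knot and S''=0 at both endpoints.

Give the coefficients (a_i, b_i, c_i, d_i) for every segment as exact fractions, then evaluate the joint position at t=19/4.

  seg 0: a=-2 b=-145/216 c=0 d=361/1944
  seg 1: a=1 b=469/108 c=361/216 d=-145/72
  seg 2: a=5 b=355/216 c=-118/27 d=1973/1944
  seg 3: a=-2 b=305/108 c=343/72 d=-343/216
S(19/4) = 6455/1536

Δ: Δ0=1, Δ1=4, Δ2=-7/3, Δ3=6
row 1: diag=8, rhs=18; c'=1/8, d'=9/4
row 2: denom=8−1·1/8=63/8; d'=(-38−1·9/4)/(63/8)=-46/9
row 3: denom=8−3·8/21=48/7; d'=(50−3·-46/9)/(48/7)=343/36
back: M3=343/36
back: M2=-46/9−8/21·343/36=-236/27
back: M1=9/4−1/8·-236/27=361/108
M: M0=0, M1=361/108, M2=-236/27, M3=343/36, M4=0
seg 0: a=-2, c=M0/2=0, d=(M1−M0)/(6·3)=361/1944, b=Δ0−h0·(2M0+M1)/6=-145/216
seg 1: a=1, c=M1/2=361/216, d=(M2−M1)/(6·1)=-145/72, b=Δ1−h1·(2M1+M2)/6=469/108
seg 2: a=5, c=M2/2=-118/27, d=(M3−M2)/(6·3)=1973/1944, b=Δ2−h2·(2M2+M3)/6=355/216
seg 3: a=-2, c=M3/2=343/72, d=(M4−M3)/(6·1)=-343/216, b=Δ3−h3·(2M3+M4)/6=305/108
t_q=19/4 → seg 2, τ=3/4; S=5+355/216·τ+-118/27·τ²+1973/1944·τ³=6455/1536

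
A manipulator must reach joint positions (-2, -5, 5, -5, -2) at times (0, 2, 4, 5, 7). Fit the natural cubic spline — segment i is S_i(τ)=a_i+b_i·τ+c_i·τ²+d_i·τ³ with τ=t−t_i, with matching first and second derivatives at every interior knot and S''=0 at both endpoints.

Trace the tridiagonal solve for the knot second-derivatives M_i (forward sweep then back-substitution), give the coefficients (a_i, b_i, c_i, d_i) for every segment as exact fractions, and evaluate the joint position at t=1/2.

  seg 0: a=-2 b=-1245/256 c=0 d=861/1024
  seg 1: a=-5 b=669/128 c=2583/512 d=-2641/1024
  seg 2: a=5 b=-1419/256 c=-1335/128 d=1529/256
  seg 3: a=-5 b=-543/64 c=1917/256 d=-639/512
S(1/2) = -35443/8192

Δ: Δ0=-3/2, Δ1=5, Δ2=-10, Δ3=3/2
row 1: diag=8, rhs=39; c'=1/4, d'=39/8
row 2: denom=6−2·1/4=11/2; d'=(-90−2·39/8)/(11/2)=-399/22
row 3: denom=6−1·2/11=64/11; d'=(69−1·-399/22)/(64/11)=1917/128
back: M3=1917/128
back: M2=-399/22−2/11·1917/128=-1335/64
back: M1=39/8−1/4·-1335/64=2583/256
M: M0=0, M1=2583/256, M2=-1335/64, M3=1917/128, M4=0
seg 0: a=-2, c=M0/2=0, d=(M1−M0)/(6·2)=861/1024, b=Δ0−h0·(2M0+M1)/6=-1245/256
seg 1: a=-5, c=M1/2=2583/512, d=(M2−M1)/(6·2)=-2641/1024, b=Δ1−h1·(2M1+M2)/6=669/128
seg 2: a=5, c=M2/2=-1335/128, d=(M3−M2)/(6·1)=1529/256, b=Δ2−h2·(2M2+M3)/6=-1419/256
seg 3: a=-5, c=M3/2=1917/256, d=(M4−M3)/(6·2)=-639/512, b=Δ3−h3·(2M3+M4)/6=-543/64
t_q=1/2 → seg 0, τ=1/2; S=-2+-1245/256·τ+0·τ²+861/1024·τ³=-35443/8192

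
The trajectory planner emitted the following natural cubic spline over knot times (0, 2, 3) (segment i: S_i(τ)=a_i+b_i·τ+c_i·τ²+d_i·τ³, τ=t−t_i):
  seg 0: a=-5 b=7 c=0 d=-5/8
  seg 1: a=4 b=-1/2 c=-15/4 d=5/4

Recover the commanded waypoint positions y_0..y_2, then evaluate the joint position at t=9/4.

y_0=-5 y_1=4 y_2=1
S(9/4) = 937/256

y_0 = S_0(0) = a_0 = -5
y_1 = S_1(0) = a_1 = 4
y_2 = S_1(1) = 1
t_q=9/4 is in segment 1 (τ=1/4); S_1(τ)=937/256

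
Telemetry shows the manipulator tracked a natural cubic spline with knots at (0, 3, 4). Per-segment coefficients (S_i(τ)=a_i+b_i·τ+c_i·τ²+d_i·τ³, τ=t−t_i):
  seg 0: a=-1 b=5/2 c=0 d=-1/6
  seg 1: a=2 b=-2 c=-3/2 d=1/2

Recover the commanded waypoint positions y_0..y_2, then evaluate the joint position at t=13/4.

y_0 = S_0(0) = a_0 = -1
y_1 = S_1(0) = a_1 = 2
y_2 = S_1(1) = -1
t_q=13/4 is in segment 1 (τ=1/4); S_1(τ)=181/128

y_0=-1 y_1=2 y_2=-1
S(13/4) = 181/128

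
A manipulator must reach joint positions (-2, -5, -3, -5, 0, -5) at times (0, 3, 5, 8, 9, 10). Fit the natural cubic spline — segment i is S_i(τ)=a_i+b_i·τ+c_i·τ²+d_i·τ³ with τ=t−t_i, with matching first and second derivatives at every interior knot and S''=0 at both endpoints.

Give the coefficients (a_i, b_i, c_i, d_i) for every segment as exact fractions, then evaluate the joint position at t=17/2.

Δ: Δ0=-1, Δ1=1, Δ2=-2/3, Δ3=5, Δ4=-5
row 1: diag=10, rhs=12; c'=1/5, d'=6/5
row 2: denom=10−2·1/5=48/5; d'=(-10−2·6/5)/(48/5)=-31/24
row 3: denom=8−3·5/16=113/16; d'=(34−3·-31/24)/(113/16)=606/113
row 4: denom=4−1·16/113=436/113; d'=(-60−1·606/113)/(436/113)=-3693/218
back: M4=-3693/218
back: M3=606/113−16/113·-3693/218=846/109
back: M2=-31/24−5/16·846/109=-2431/654
back: M1=6/5−1/5·-2431/654=1271/654
M: M0=0, M1=1271/654, M2=-2431/654, M3=846/109, M4=-3693/218, M5=0
seg 0: a=-2, c=M0/2=0, d=(M1−M0)/(6·3)=1271/11772, b=Δ0−h0·(2M0+M1)/6=-2579/1308
seg 1: a=-5, c=M1/2=1271/1308, d=(M2−M1)/(6·2)=-617/1308, b=Δ1−h1·(2M1+M2)/6=617/654
seg 2: a=-3, c=M2/2=-2431/1308, d=(M3−M2)/(6·3)=7507/11772, b=Δ2−h2·(2M2+M3)/6=-181/218
seg 3: a=-5, c=M3/2=423/109, d=(M4−M3)/(6·1)=-1795/436, b=Δ3−h3·(2M3+M4)/6=2283/436
seg 4: a=0, c=M4/2=-3693/436, d=(M5−M4)/(6·1)=1231/436, b=Δ4−h4·(2M4+M5)/6=141/218
t_q=17/2 → seg 3, τ=1/2; S=-5+2283/436·τ+423/109·τ²+-1795/436·τ³=-6719/3488

  seg 0: a=-2 b=-2579/1308 c=0 d=1271/11772
  seg 1: a=-5 b=617/654 c=1271/1308 d=-617/1308
  seg 2: a=-3 b=-181/218 c=-2431/1308 d=7507/11772
  seg 3: a=-5 b=2283/436 c=423/109 d=-1795/436
  seg 4: a=0 b=141/218 c=-3693/436 d=1231/436
S(17/2) = -6719/3488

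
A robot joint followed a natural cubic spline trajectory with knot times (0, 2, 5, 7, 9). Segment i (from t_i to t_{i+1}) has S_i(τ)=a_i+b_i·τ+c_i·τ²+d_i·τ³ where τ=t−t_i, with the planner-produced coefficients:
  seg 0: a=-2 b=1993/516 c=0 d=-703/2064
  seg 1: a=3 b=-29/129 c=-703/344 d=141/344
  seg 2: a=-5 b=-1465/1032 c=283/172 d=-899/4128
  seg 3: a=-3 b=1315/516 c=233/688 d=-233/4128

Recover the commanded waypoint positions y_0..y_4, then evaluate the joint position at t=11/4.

y_0 = S_0(0) = a_0 = -2
y_1 = S_1(0) = a_1 = 3
y_2 = S_2(0) = a_2 = -5
y_3 = S_3(0) = a_3 = -3
y_4 = S_3(2) = 3
t_q=11/4 is in segment 1 (τ=3/4); S_1(τ)=40835/22016

y_0=-2 y_1=3 y_2=-5 y_3=-3 y_4=3
S(11/4) = 40835/22016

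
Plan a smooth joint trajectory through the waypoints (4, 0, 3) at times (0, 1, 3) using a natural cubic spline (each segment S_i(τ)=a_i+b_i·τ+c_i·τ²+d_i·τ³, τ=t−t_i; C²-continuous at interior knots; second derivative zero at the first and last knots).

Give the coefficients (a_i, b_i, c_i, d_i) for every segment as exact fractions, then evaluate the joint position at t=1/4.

Δ: Δ0=-4, Δ1=3/2
row 1: diag=6, rhs=33; c'=1/3, d'=11/2
back: M1=11/2
M: M0=0, M1=11/2, M2=0
seg 0: a=4, c=M0/2=0, d=(M1−M0)/(6·1)=11/12, b=Δ0−h0·(2M0+M1)/6=-59/12
seg 1: a=0, c=M1/2=11/4, d=(M2−M1)/(6·2)=-11/24, b=Δ1−h1·(2M1+M2)/6=-13/6
t_q=1/4 → seg 0, τ=1/4; S=4+-59/12·τ+0·τ²+11/12·τ³=713/256

  seg 0: a=4 b=-59/12 c=0 d=11/12
  seg 1: a=0 b=-13/6 c=11/4 d=-11/24
S(1/4) = 713/256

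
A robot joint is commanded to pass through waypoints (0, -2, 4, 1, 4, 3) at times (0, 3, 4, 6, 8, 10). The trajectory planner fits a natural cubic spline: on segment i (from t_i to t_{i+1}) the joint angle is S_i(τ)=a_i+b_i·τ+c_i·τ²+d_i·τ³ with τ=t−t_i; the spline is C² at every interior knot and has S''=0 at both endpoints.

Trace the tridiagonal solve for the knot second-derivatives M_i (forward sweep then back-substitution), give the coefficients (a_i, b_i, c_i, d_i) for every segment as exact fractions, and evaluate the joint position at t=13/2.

Δ: Δ0=-2/3, Δ1=6, Δ2=-3/2, Δ3=3/2, Δ4=-1/2
row 1: diag=8, rhs=40; c'=1/8, d'=5
row 2: denom=6−1·1/8=47/8; d'=(-45−1·5)/(47/8)=-400/47
row 3: denom=8−2·16/47=344/47; d'=(18−2·-400/47)/(344/47)=823/172
row 4: denom=8−2·47/172=641/86; d'=(-12−2·823/172)/(641/86)=-1855/641
back: M4=-1855/641
back: M3=823/172−47/172·-1855/641=3574/641
back: M2=-400/47−16/47·3574/641=-6672/641
back: M1=5−1/8·-6672/641=4039/641
M: M0=0, M1=4039/641, M2=-6672/641, M3=3574/641, M4=-1855/641, M5=0
seg 0: a=0, c=M0/2=0, d=(M1−M0)/(6·3)=4039/11538, b=Δ0−h0·(2M0+M1)/6=-14681/3846
seg 1: a=-2, c=M1/2=4039/1282, d=(M2−M1)/(6·1)=-10711/3846, b=Δ1−h1·(2M1+M2)/6=10835/1923
seg 2: a=4, c=M2/2=-3336/641, d=(M3−M2)/(6·2)=5123/3846, b=Δ2−h2·(2M2+M3)/6=13771/3846
seg 3: a=1, c=M3/2=1787/641, d=(M4−M3)/(6·2)=-5429/7692, b=Δ3−h3·(2M3+M4)/6=-4817/3846
seg 4: a=4, c=M4/2=-1855/1282, d=(M5−M4)/(6·2)=1855/7692, b=Δ4−h4·(2M4+M5)/6=5497/3846
t_q=13/2 → seg 3, τ=1/2; S=1+-4817/3846·τ+1787/641·τ²+-5429/7692·τ³=20153/20512

  seg 0: a=0 b=-14681/3846 c=0 d=4039/11538
  seg 1: a=-2 b=10835/1923 c=4039/1282 d=-10711/3846
  seg 2: a=4 b=13771/3846 c=-3336/641 d=5123/3846
  seg 3: a=1 b=-4817/3846 c=1787/641 d=-5429/7692
  seg 4: a=4 b=5497/3846 c=-1855/1282 d=1855/7692
S(13/2) = 20153/20512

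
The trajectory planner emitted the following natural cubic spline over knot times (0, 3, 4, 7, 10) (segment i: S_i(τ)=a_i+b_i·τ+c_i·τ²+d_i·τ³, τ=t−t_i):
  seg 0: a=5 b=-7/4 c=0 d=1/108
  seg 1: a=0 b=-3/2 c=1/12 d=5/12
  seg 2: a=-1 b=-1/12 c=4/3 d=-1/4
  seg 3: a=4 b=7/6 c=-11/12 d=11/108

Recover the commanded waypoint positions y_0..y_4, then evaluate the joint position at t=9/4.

y_0=5 y_1=0 y_2=-1 y_3=4 y_4=2
S(9/4) = 299/256

y_0 = S_0(0) = a_0 = 5
y_1 = S_1(0) = a_1 = 0
y_2 = S_2(0) = a_2 = -1
y_3 = S_3(0) = a_3 = 4
y_4 = S_3(3) = 2
t_q=9/4 is in segment 0 (τ=9/4); S_0(τ)=299/256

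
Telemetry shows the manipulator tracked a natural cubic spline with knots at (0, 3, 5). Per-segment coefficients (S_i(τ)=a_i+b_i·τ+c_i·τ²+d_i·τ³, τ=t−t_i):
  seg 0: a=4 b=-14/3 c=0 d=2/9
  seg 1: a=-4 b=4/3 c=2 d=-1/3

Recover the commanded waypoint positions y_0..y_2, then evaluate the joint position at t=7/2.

y_0=4 y_1=-4 y_2=4
S(7/2) = -23/8

y_0 = S_0(0) = a_0 = 4
y_1 = S_1(0) = a_1 = -4
y_2 = S_1(2) = 4
t_q=7/2 is in segment 1 (τ=1/2); S_1(τ)=-23/8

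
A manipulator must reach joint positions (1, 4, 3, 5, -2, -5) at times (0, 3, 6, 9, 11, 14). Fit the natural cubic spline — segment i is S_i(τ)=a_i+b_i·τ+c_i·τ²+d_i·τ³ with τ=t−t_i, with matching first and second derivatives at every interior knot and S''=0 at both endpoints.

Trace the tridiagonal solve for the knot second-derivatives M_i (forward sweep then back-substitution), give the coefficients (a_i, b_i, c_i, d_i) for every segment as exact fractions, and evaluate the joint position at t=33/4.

Δ: Δ0=1, Δ1=-1/3, Δ2=2/3, Δ3=-7/2, Δ4=-1
row 1: diag=12, rhs=-8; c'=1/4, d'=-2/3
row 2: denom=12−3·1/4=45/4; d'=(6−3·-2/3)/(45/4)=32/45
row 3: denom=10−3·4/15=46/5; d'=(-25−3·32/45)/(46/5)=-407/138
row 4: denom=10−2·5/23=220/23; d'=(15−2·-407/138)/(220/23)=721/330
back: M4=721/330
back: M3=-407/138−5/23·721/330=-113/33
back: M2=32/45−4/15·-113/33=268/165
back: M1=-2/3−1/4·268/165=-59/55
M: M0=0, M1=-59/55, M2=268/165, M3=-113/33, M4=721/330, M5=0
seg 0: a=1, c=M0/2=0, d=(M1−M0)/(6·3)=-59/990, b=Δ0−h0·(2M0+M1)/6=169/110
seg 1: a=4, c=M1/2=-59/110, d=(M2−M1)/(6·3)=89/594, b=Δ1−h1·(2M1+M2)/6=-4/55
seg 2: a=3, c=M2/2=134/165, d=(M3−M2)/(6·3)=-833/2970, b=Δ2−h2·(2M2+M3)/6=83/110
seg 3: a=5, c=M3/2=-113/66, d=(M4−M3)/(6·2)=617/1320, b=Δ3−h3·(2M3+M4)/6=-107/55
seg 4: a=-2, c=M4/2=721/660, d=(M5−M4)/(6·3)=-721/5940, b=Δ4−h4·(2M4+M5)/6=-1051/330
t_q=33/4 → seg 2, τ=9/4; S=3+83/110·τ+134/165·τ²+-833/2970·τ³=7905/1408

  seg 0: a=1 b=169/110 c=0 d=-59/990
  seg 1: a=4 b=-4/55 c=-59/110 d=89/594
  seg 2: a=3 b=83/110 c=134/165 d=-833/2970
  seg 3: a=5 b=-107/55 c=-113/66 d=617/1320
  seg 4: a=-2 b=-1051/330 c=721/660 d=-721/5940
S(33/4) = 7905/1408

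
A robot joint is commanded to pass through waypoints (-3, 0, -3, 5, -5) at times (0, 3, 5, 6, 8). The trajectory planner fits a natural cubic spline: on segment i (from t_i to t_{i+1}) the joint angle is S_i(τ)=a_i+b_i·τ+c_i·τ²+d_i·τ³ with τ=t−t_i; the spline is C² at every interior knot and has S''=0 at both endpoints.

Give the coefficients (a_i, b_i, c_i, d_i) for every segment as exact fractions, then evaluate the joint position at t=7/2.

  seg 0: a=-3 b=2017/652 c=0 d=-455/1956
  seg 1: a=0 b=-1039/326 c=-1365/652 d=1915/1304
  seg 2: a=-3 b=988/163 c=1095/163 d=-779/163
  seg 3: a=5 b=841/163 c=-1242/163 d=207/163
S(7/2) = -20169/10432

Δ: Δ0=1, Δ1=-3/2, Δ2=8, Δ3=-5
row 1: diag=10, rhs=-15; c'=1/5, d'=-3/2
row 2: denom=6−2·1/5=28/5; d'=(57−2·-3/2)/(28/5)=75/7
row 3: denom=6−1·5/28=163/28; d'=(-78−1·75/7)/(163/28)=-2484/163
back: M3=-2484/163
back: M2=75/7−5/28·-2484/163=2190/163
back: M1=-3/2−1/5·2190/163=-1365/326
M: M0=0, M1=-1365/326, M2=2190/163, M3=-2484/163, M4=0
seg 0: a=-3, c=M0/2=0, d=(M1−M0)/(6·3)=-455/1956, b=Δ0−h0·(2M0+M1)/6=2017/652
seg 1: a=0, c=M1/2=-1365/652, d=(M2−M1)/(6·2)=1915/1304, b=Δ1−h1·(2M1+M2)/6=-1039/326
seg 2: a=-3, c=M2/2=1095/163, d=(M3−M2)/(6·1)=-779/163, b=Δ2−h2·(2M2+M3)/6=988/163
seg 3: a=5, c=M3/2=-1242/163, d=(M4−M3)/(6·2)=207/163, b=Δ3−h3·(2M3+M4)/6=841/163
t_q=7/2 → seg 1, τ=1/2; S=0+-1039/326·τ+-1365/652·τ²+1915/1304·τ³=-20169/10432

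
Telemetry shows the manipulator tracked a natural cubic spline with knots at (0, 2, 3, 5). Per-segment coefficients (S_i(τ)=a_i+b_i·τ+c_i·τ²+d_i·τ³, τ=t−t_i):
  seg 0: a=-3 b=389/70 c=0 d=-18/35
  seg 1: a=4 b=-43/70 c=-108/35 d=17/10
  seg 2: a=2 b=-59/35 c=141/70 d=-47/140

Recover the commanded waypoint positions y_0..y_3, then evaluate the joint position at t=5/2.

y_0=-3 y_1=4 y_2=2 y_3=4
S(5/2) = 351/112

y_0 = S_0(0) = a_0 = -3
y_1 = S_1(0) = a_1 = 4
y_2 = S_2(0) = a_2 = 2
y_3 = S_2(2) = 4
t_q=5/2 is in segment 1 (τ=1/2); S_1(τ)=351/112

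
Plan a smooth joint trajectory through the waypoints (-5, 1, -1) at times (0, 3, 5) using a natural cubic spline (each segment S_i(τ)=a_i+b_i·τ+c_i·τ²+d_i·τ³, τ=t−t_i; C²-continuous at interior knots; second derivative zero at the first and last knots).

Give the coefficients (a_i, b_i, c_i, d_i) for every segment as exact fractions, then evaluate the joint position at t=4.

Δ: Δ0=2, Δ1=-1
row 1: diag=10, rhs=-18; c'=1/5, d'=-9/5
back: M1=-9/5
M: M0=0, M1=-9/5, M2=0
seg 0: a=-5, c=M0/2=0, d=(M1−M0)/(6·3)=-1/10, b=Δ0−h0·(2M0+M1)/6=29/10
seg 1: a=1, c=M1/2=-9/10, d=(M2−M1)/(6·2)=3/20, b=Δ1−h1·(2M1+M2)/6=1/5
t_q=4 → seg 1, τ=1; S=1+1/5·τ+-9/10·τ²+3/20·τ³=9/20

  seg 0: a=-5 b=29/10 c=0 d=-1/10
  seg 1: a=1 b=1/5 c=-9/10 d=3/20
S(4) = 9/20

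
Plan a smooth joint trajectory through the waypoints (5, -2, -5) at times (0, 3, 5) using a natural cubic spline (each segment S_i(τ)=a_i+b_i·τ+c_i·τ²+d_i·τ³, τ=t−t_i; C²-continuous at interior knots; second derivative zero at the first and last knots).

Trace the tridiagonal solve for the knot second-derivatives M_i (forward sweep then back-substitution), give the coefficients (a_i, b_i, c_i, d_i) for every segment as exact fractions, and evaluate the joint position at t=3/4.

  seg 0: a=5 b=-31/12 c=0 d=1/36
  seg 1: a=-2 b=-11/6 c=1/4 d=-1/24
S(3/4) = 787/256

Δ: Δ0=-7/3, Δ1=-3/2
row 1: diag=10, rhs=5; c'=1/5, d'=1/2
back: M1=1/2
M: M0=0, M1=1/2, M2=0
seg 0: a=5, c=M0/2=0, d=(M1−M0)/(6·3)=1/36, b=Δ0−h0·(2M0+M1)/6=-31/12
seg 1: a=-2, c=M1/2=1/4, d=(M2−M1)/(6·2)=-1/24, b=Δ1−h1·(2M1+M2)/6=-11/6
t_q=3/4 → seg 0, τ=3/4; S=5+-31/12·τ+0·τ²+1/36·τ³=787/256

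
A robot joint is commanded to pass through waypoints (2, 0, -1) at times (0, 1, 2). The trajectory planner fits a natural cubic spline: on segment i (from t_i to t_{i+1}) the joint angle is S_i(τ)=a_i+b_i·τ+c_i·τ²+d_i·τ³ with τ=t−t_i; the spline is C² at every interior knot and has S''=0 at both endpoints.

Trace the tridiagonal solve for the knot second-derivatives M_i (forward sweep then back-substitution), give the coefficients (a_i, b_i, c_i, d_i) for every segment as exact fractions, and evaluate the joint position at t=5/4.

Δ: Δ0=-2, Δ1=-1
row 1: diag=4, rhs=6; c'=1/4, d'=3/2
back: M1=3/2
M: M0=0, M1=3/2, M2=0
seg 0: a=2, c=M0/2=0, d=(M1−M0)/(6·1)=1/4, b=Δ0−h0·(2M0+M1)/6=-9/4
seg 1: a=0, c=M1/2=3/4, d=(M2−M1)/(6·1)=-1/4, b=Δ1−h1·(2M1+M2)/6=-3/2
t_q=5/4 → seg 1, τ=1/4; S=0+-3/2·τ+3/4·τ²+-1/4·τ³=-85/256

  seg 0: a=2 b=-9/4 c=0 d=1/4
  seg 1: a=0 b=-3/2 c=3/4 d=-1/4
S(5/4) = -85/256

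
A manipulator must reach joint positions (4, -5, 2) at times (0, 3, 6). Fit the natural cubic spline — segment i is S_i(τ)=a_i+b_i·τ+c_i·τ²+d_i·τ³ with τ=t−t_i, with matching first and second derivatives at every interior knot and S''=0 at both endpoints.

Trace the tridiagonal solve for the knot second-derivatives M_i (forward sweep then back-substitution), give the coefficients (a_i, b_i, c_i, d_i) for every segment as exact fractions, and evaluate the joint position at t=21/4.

  seg 0: a=4 b=-13/3 c=0 d=4/27
  seg 1: a=-5 b=-1/3 c=4/3 d=-4/27
S(21/4) = -11/16

Δ: Δ0=-3, Δ1=7/3
row 1: diag=12, rhs=32; c'=1/4, d'=8/3
back: M1=8/3
M: M0=0, M1=8/3, M2=0
seg 0: a=4, c=M0/2=0, d=(M1−M0)/(6·3)=4/27, b=Δ0−h0·(2M0+M1)/6=-13/3
seg 1: a=-5, c=M1/2=4/3, d=(M2−M1)/(6·3)=-4/27, b=Δ1−h1·(2M1+M2)/6=-1/3
t_q=21/4 → seg 1, τ=9/4; S=-5+-1/3·τ+4/3·τ²+-4/27·τ³=-11/16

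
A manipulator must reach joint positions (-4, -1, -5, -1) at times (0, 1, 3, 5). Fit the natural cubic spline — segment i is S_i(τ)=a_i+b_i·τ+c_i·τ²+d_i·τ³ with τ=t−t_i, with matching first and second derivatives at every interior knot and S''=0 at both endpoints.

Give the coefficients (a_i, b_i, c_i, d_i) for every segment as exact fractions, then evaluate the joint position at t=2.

Δ: Δ0=3, Δ1=-2, Δ2=2
row 1: diag=6, rhs=-30; c'=1/3, d'=-5
row 2: denom=8−2·1/3=22/3; d'=(24−2·-5)/(22/3)=51/11
back: M2=51/11
back: M1=-5−1/3·51/11=-72/11
M: M0=0, M1=-72/11, M2=51/11, M3=0
seg 0: a=-4, c=M0/2=0, d=(M1−M0)/(6·1)=-12/11, b=Δ0−h0·(2M0+M1)/6=45/11
seg 1: a=-1, c=M1/2=-36/11, d=(M2−M1)/(6·2)=41/44, b=Δ1−h1·(2M1+M2)/6=9/11
seg 2: a=-5, c=M2/2=51/22, d=(M3−M2)/(6·2)=-17/44, b=Δ2−h2·(2M2+M3)/6=-12/11
t_q=2 → seg 1, τ=1; S=-1+9/11·τ+-36/11·τ²+41/44·τ³=-111/44

  seg 0: a=-4 b=45/11 c=0 d=-12/11
  seg 1: a=-1 b=9/11 c=-36/11 d=41/44
  seg 2: a=-5 b=-12/11 c=51/22 d=-17/44
S(2) = -111/44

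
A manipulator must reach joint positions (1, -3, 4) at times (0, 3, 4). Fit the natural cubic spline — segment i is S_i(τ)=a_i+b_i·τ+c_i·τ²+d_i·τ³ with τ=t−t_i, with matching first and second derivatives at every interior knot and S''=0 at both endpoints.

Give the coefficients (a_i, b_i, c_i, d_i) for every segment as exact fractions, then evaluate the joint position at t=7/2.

  seg 0: a=1 b=-107/24 c=0 d=25/72
  seg 1: a=-3 b=59/12 c=25/8 d=-25/24
S(7/2) = 7/64

Δ: Δ0=-4/3, Δ1=7
row 1: diag=8, rhs=50; c'=1/8, d'=25/4
back: M1=25/4
M: M0=0, M1=25/4, M2=0
seg 0: a=1, c=M0/2=0, d=(M1−M0)/(6·3)=25/72, b=Δ0−h0·(2M0+M1)/6=-107/24
seg 1: a=-3, c=M1/2=25/8, d=(M2−M1)/(6·1)=-25/24, b=Δ1−h1·(2M1+M2)/6=59/12
t_q=7/2 → seg 1, τ=1/2; S=-3+59/12·τ+25/8·τ²+-25/24·τ³=7/64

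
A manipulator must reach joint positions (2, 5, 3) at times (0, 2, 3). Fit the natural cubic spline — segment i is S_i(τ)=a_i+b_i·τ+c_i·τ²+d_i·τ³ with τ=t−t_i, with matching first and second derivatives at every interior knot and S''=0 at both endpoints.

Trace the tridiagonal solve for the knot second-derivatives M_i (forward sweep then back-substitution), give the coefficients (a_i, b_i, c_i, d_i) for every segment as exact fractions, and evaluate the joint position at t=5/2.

  seg 0: a=2 b=8/3 c=0 d=-7/24
  seg 1: a=5 b=-5/6 c=-7/4 d=7/12
S(5/2) = 135/32

Δ: Δ0=3/2, Δ1=-2
row 1: diag=6, rhs=-21; c'=1/6, d'=-7/2
back: M1=-7/2
M: M0=0, M1=-7/2, M2=0
seg 0: a=2, c=M0/2=0, d=(M1−M0)/(6·2)=-7/24, b=Δ0−h0·(2M0+M1)/6=8/3
seg 1: a=5, c=M1/2=-7/4, d=(M2−M1)/(6·1)=7/12, b=Δ1−h1·(2M1+M2)/6=-5/6
t_q=5/2 → seg 1, τ=1/2; S=5+-5/6·τ+-7/4·τ²+7/12·τ³=135/32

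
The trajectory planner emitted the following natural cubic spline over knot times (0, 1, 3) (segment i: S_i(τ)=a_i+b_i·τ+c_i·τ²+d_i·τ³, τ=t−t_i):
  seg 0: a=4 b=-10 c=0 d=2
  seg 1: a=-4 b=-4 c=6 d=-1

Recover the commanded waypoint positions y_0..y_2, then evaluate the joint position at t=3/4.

y_0 = S_0(0) = a_0 = 4
y_1 = S_1(0) = a_1 = -4
y_2 = S_1(2) = 4
t_q=3/4 is in segment 0 (τ=3/4); S_0(τ)=-85/32

y_0=4 y_1=-4 y_2=4
S(3/4) = -85/32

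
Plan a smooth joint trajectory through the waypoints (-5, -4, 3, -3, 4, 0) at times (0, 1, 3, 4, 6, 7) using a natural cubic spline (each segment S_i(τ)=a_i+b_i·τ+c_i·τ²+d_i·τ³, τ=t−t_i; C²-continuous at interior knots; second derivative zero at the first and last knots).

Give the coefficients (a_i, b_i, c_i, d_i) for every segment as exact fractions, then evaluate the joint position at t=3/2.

Δ: Δ0=1, Δ1=7/2, Δ2=-6, Δ3=7/2, Δ4=-4
row 1: diag=6, rhs=15; c'=1/3, d'=5/2
row 2: denom=6−2·1/3=16/3; d'=(-57−2·5/2)/(16/3)=-93/8
row 3: denom=6−1·3/16=93/16; d'=(57−1·-93/8)/(93/16)=366/31
row 4: denom=6−2·32/93=494/93; d'=(-45−2·366/31)/(494/93)=-6381/494
back: M4=-6381/494
back: M3=366/31−32/93·-6381/494=4014/247
back: M2=-93/8−3/16·4014/247=-3624/247
back: M1=5/2−1/3·-3624/247=3651/494
M: M0=0, M1=3651/494, M2=-3624/247, M3=4014/247, M4=-6381/494, M5=0
seg 0: a=-5, c=M0/2=0, d=(M1−M0)/(6·1)=1217/988, b=Δ0−h0·(2M0+M1)/6=-229/988
seg 1: a=-4, c=M1/2=3651/988, d=(M2−M1)/(6·2)=-3633/1976, b=Δ1−h1·(2M1+M2)/6=1711/494
seg 2: a=3, c=M2/2=-1812/247, d=(M3−M2)/(6·1)=67/13, b=Δ2−h2·(2M2+M3)/6=-943/247
seg 3: a=-3, c=M3/2=2007/247, d=(M4−M3)/(6·2)=-4803/1976, b=Δ3−h3·(2M3+M4)/6=-748/247
seg 4: a=4, c=M4/2=-6381/988, d=(M5−M4)/(6·1)=2127/988, b=Δ4−h4·(2M4+M5)/6=151/494
t_q=3/2 → seg 1, τ=1/2; S=-4+1711/494·τ+3651/988·τ²+-3633/1976·τ³=-24885/15808

  seg 0: a=-5 b=-229/988 c=0 d=1217/988
  seg 1: a=-4 b=1711/494 c=3651/988 d=-3633/1976
  seg 2: a=3 b=-943/247 c=-1812/247 d=67/13
  seg 3: a=-3 b=-748/247 c=2007/247 d=-4803/1976
  seg 4: a=4 b=151/494 c=-6381/988 d=2127/988
S(3/2) = -24885/15808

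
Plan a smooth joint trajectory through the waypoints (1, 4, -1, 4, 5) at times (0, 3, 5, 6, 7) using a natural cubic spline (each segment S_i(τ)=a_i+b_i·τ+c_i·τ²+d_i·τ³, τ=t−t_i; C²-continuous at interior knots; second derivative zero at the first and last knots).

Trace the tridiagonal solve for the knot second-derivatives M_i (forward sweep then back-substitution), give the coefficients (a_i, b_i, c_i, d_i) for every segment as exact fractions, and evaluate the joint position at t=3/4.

Δ: Δ0=1, Δ1=-5/2, Δ2=5, Δ3=1
row 1: diag=10, rhs=-21; c'=1/5, d'=-21/10
row 2: denom=6−2·1/5=28/5; d'=(45−2·-21/10)/(28/5)=123/14
row 3: denom=4−1·5/28=107/28; d'=(-24−1·123/14)/(107/28)=-918/107
back: M3=-918/107
back: M2=123/14−5/28·-918/107=1104/107
back: M1=-21/10−1/5·1104/107=-891/214
M: M0=0, M1=-891/214, M2=1104/107, M3=-918/107, M4=0
seg 0: a=1, c=M0/2=0, d=(M1−M0)/(6·3)=-99/428, b=Δ0−h0·(2M0+M1)/6=1319/428
seg 1: a=4, c=M1/2=-891/428, d=(M2−M1)/(6·2)=1033/856, b=Δ1−h1·(2M1+M2)/6=-677/214
seg 2: a=-1, c=M2/2=552/107, d=(M3−M2)/(6·1)=-337/107, b=Δ2−h2·(2M2+M3)/6=320/107
seg 3: a=4, c=M3/2=-459/107, d=(M4−M3)/(6·1)=153/107, b=Δ3−h3·(2M3+M4)/6=413/107
t_q=3/4 → seg 0, τ=3/4; S=1+1319/428·τ+0·τ²+-99/428·τ³=88031/27392

  seg 0: a=1 b=1319/428 c=0 d=-99/428
  seg 1: a=4 b=-677/214 c=-891/428 d=1033/856
  seg 2: a=-1 b=320/107 c=552/107 d=-337/107
  seg 3: a=4 b=413/107 c=-459/107 d=153/107
S(3/4) = 88031/27392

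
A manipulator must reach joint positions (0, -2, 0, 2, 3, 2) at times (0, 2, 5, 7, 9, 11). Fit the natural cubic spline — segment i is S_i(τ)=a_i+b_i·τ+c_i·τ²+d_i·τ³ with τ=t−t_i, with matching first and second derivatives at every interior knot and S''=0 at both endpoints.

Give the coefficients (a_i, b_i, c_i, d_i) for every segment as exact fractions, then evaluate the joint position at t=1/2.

Δ: Δ0=-1, Δ1=2/3, Δ2=1, Δ3=1/2, Δ4=-1/2
row 1: diag=10, rhs=10; c'=3/10, d'=1
row 2: denom=10−3·3/10=91/10; d'=(2−3·1)/(91/10)=-10/91
row 3: denom=8−2·20/91=688/91; d'=(-3−2·-10/91)/(688/91)=-253/688
row 4: denom=8−2·91/344=1285/172; d'=(-6−2·-253/688)/(1285/172)=-1811/2570
back: M4=-1811/2570
back: M3=-253/688−91/344·-1811/2570=-233/1285
back: M2=-10/91−20/91·-233/1285=-18/257
back: M1=1−3/10·-18/257=1312/1285
M: M0=0, M1=1312/1285, M2=-18/257, M3=-233/1285, M4=-1811/2570, M5=0
seg 0: a=0, c=M0/2=0, d=(M1−M0)/(6·2)=328/3855, b=Δ0−h0·(2M0+M1)/6=-5167/3855
seg 1: a=-2, c=M1/2=656/1285, d=(M2−M1)/(6·3)=-701/11565, b=Δ1−h1·(2M1+M2)/6=-1231/3855
seg 2: a=0, c=M2/2=-9/257, d=(M3−M2)/(6·2)=-143/15420, b=Δ2−h2·(2M2+M3)/6=4268/3855
seg 3: a=2, c=M3/2=-233/2570, d=(M4−M3)/(6·2)=-269/6168, b=Δ3−h3·(2M3+M4)/6=3299/3855
seg 4: a=3, c=M4/2=-1811/5140, d=(M5−M4)/(6·2)=1811/30840, b=Δ4−h4·(2M4+M5)/6=-233/7710
t_q=1/2 → seg 0, τ=1/2; S=0+-5167/3855·τ+0·τ²+328/3855·τ³=-339/514

  seg 0: a=0 b=-5167/3855 c=0 d=328/3855
  seg 1: a=-2 b=-1231/3855 c=656/1285 d=-701/11565
  seg 2: a=0 b=4268/3855 c=-9/257 d=-143/15420
  seg 3: a=2 b=3299/3855 c=-233/2570 d=-269/6168
  seg 4: a=3 b=-233/7710 c=-1811/5140 d=1811/30840
S(1/2) = -339/514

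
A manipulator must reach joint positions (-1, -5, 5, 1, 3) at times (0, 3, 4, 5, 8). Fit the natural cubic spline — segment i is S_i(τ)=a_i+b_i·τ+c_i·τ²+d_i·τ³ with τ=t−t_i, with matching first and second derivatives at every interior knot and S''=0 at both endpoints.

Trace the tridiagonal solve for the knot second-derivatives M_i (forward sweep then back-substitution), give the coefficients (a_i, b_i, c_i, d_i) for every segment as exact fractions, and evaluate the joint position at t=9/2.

Δ: Δ0=-4/3, Δ1=10, Δ2=-4, Δ3=2/3
row 1: diag=8, rhs=68; c'=1/8, d'=17/2
row 2: denom=4−1·1/8=31/8; d'=(-84−1·17/2)/(31/8)=-740/31
row 3: denom=8−1·8/31=240/31; d'=(28−1·-740/31)/(240/31)=67/10
back: M3=67/10
back: M2=-740/31−8/31·67/10=-128/5
back: M1=17/2−1/8·-128/5=117/10
M: M0=0, M1=117/10, M2=-128/5, M3=67/10, M4=0
seg 0: a=-1, c=M0/2=0, d=(M1−M0)/(6·3)=13/20, b=Δ0−h0·(2M0+M1)/6=-431/60
seg 1: a=-5, c=M1/2=117/20, d=(M2−M1)/(6·1)=-373/60, b=Δ1−h1·(2M1+M2)/6=311/30
seg 2: a=5, c=M2/2=-64/5, d=(M3−M2)/(6·1)=323/60, b=Δ2−h2·(2M2+M3)/6=41/12
seg 3: a=1, c=M3/2=67/20, d=(M4−M3)/(6·3)=-67/180, b=Δ3−h3·(2M3+M4)/6=-181/30
t_q=9/2 → seg 2, τ=1/2; S=5+41/12·τ+-64/5·τ²+323/60·τ³=669/160

  seg 0: a=-1 b=-431/60 c=0 d=13/20
  seg 1: a=-5 b=311/30 c=117/20 d=-373/60
  seg 2: a=5 b=41/12 c=-64/5 d=323/60
  seg 3: a=1 b=-181/30 c=67/20 d=-67/180
S(9/2) = 669/160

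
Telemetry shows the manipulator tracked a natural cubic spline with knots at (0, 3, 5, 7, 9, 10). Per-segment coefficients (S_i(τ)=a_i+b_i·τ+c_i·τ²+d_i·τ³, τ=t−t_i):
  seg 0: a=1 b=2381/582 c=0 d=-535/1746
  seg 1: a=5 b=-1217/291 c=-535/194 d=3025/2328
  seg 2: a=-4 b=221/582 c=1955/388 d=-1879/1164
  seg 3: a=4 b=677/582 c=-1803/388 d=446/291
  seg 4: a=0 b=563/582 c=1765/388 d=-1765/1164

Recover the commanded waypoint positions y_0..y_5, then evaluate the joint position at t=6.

y_0=1 y_1=5 y_2=-4 y_3=4 y_4=0 y_5=4
S(6) = -19/97

y_0 = S_0(0) = a_0 = 1
y_1 = S_1(0) = a_1 = 5
y_2 = S_2(0) = a_2 = -4
y_3 = S_3(0) = a_3 = 4
y_4 = S_4(0) = a_4 = 0
y_5 = S_4(1) = 4
t_q=6 is in segment 2 (τ=1); S_2(τ)=-19/97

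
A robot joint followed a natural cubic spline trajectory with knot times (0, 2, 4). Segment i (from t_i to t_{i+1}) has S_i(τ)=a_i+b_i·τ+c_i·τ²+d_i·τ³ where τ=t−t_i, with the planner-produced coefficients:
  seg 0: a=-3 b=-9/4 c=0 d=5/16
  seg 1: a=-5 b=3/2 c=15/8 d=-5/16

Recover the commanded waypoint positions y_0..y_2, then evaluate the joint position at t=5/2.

y_0 = S_0(0) = a_0 = -3
y_1 = S_1(0) = a_1 = -5
y_2 = S_1(2) = 3
t_q=5/2 is in segment 1 (τ=1/2); S_1(τ)=-489/128

y_0=-3 y_1=-5 y_2=3
S(5/2) = -489/128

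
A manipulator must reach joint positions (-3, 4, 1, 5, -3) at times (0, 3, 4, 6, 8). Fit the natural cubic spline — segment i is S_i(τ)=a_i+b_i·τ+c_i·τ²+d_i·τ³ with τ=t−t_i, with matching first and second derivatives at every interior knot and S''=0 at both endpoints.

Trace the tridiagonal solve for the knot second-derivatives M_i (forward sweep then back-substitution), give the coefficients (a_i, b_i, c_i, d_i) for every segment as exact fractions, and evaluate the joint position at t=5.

Δ: Δ0=7/3, Δ1=-3, Δ2=2, Δ3=-4
row 1: diag=8, rhs=-32; c'=1/8, d'=-4
row 2: denom=6−1·1/8=47/8; d'=(30−1·-4)/(47/8)=272/47
row 3: denom=8−2·16/47=344/47; d'=(-36−2·272/47)/(344/47)=-13/2
back: M3=-13/2
back: M2=272/47−16/47·-13/2=8
back: M1=-4−1/8·8=-5
M: M0=0, M1=-5, M2=8, M3=-13/2, M4=0
seg 0: a=-3, c=M0/2=0, d=(M1−M0)/(6·3)=-5/18, b=Δ0−h0·(2M0+M1)/6=29/6
seg 1: a=4, c=M1/2=-5/2, d=(M2−M1)/(6·1)=13/6, b=Δ1−h1·(2M1+M2)/6=-8/3
seg 2: a=1, c=M2/2=4, d=(M3−M2)/(6·2)=-29/24, b=Δ2−h2·(2M2+M3)/6=-7/6
seg 3: a=5, c=M3/2=-13/4, d=(M4−M3)/(6·2)=13/24, b=Δ3−h3·(2M3+M4)/6=1/3
t_q=5 → seg 2, τ=1; S=1+-7/6·τ+4·τ²+-29/24·τ³=21/8

  seg 0: a=-3 b=29/6 c=0 d=-5/18
  seg 1: a=4 b=-8/3 c=-5/2 d=13/6
  seg 2: a=1 b=-7/6 c=4 d=-29/24
  seg 3: a=5 b=1/3 c=-13/4 d=13/24
S(5) = 21/8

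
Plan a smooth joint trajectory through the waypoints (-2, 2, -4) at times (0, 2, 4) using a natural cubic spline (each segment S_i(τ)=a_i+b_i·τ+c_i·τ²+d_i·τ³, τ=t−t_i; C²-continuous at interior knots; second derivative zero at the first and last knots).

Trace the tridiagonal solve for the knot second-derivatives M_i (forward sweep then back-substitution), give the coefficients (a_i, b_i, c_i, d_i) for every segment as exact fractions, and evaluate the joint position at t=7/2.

Δ: Δ0=2, Δ1=-3
row 1: diag=8, rhs=-30; c'=1/4, d'=-15/4
back: M1=-15/4
M: M0=0, M1=-15/4, M2=0
seg 0: a=-2, c=M0/2=0, d=(M1−M0)/(6·2)=-5/16, b=Δ0−h0·(2M0+M1)/6=13/4
seg 1: a=2, c=M1/2=-15/8, d=(M2−M1)/(6·2)=5/16, b=Δ1−h1·(2M1+M2)/6=-1/2
t_q=7/2 → seg 1, τ=3/2; S=2+-1/2·τ+-15/8·τ²+5/16·τ³=-245/128

  seg 0: a=-2 b=13/4 c=0 d=-5/16
  seg 1: a=2 b=-1/2 c=-15/8 d=5/16
S(7/2) = -245/128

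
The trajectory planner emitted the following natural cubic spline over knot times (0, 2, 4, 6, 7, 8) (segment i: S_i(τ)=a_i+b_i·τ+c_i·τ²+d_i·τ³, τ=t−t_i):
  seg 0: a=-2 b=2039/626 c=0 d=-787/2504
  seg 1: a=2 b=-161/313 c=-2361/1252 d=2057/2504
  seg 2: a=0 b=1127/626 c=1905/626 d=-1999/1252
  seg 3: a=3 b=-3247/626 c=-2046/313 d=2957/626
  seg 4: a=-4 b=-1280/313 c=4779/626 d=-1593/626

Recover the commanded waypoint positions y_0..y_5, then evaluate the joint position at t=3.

y_0=-2 y_1=2 y_2=0 y_3=3 y_4=-4 y_5=-3
S(3) = 1055/2504

y_0 = S_0(0) = a_0 = -2
y_1 = S_1(0) = a_1 = 2
y_2 = S_2(0) = a_2 = 0
y_3 = S_3(0) = a_3 = 3
y_4 = S_4(0) = a_4 = -4
y_5 = S_4(1) = -3
t_q=3 is in segment 1 (τ=1); S_1(τ)=1055/2504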